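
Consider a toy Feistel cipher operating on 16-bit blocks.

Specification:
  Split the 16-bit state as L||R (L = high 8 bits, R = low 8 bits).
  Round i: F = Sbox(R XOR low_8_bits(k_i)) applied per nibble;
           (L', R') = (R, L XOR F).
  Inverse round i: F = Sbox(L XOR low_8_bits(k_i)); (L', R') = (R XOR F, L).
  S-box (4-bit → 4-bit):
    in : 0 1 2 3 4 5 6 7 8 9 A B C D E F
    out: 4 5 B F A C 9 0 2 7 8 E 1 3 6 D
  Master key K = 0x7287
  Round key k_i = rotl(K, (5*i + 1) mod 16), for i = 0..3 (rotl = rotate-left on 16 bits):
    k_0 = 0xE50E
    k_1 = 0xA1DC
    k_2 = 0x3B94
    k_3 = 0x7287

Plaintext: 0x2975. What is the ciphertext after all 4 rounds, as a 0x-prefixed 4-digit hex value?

0xDA68

s_0 = plaintext = 0x2975
s_1 = Round(s_0, k_0) = 0x7527
s_2 = Round(s_1, k_1) = 0x27AB
s_3 = Round(s_2, k_2) = 0xABDA
s_4 = Round(s_3, k_3) = 0xDA68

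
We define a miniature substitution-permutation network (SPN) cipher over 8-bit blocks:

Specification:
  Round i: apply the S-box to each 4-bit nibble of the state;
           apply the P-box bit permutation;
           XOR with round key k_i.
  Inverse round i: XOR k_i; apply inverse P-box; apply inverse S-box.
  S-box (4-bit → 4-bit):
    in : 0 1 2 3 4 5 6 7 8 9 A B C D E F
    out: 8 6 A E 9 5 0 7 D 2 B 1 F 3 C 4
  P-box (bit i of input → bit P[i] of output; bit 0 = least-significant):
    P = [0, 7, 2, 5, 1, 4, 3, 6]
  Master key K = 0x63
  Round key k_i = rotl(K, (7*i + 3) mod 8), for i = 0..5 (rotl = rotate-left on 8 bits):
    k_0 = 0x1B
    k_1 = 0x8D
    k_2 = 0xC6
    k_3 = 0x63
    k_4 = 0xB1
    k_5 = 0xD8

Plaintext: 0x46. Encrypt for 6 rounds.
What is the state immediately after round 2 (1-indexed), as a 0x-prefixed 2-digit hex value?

s_0 = plaintext = 0x46
s_1 = Round(s_0, k_0) = 0x59
s_2 = Round(s_1, k_1) = 0x07
s_3 = Round(s_2, k_2) = 0x03
s_4 = Round(s_3, k_3) = 0x87
s_5 = Round(s_4, k_4) = 0x7E
s_6 = Round(s_5, k_5) = 0xE6

0x07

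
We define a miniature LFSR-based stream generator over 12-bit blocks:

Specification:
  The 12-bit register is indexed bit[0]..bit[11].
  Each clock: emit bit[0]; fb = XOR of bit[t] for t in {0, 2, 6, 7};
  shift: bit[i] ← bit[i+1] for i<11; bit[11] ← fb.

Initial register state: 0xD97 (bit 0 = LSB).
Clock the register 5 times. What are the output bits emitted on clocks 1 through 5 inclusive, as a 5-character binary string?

11101

reg_0 = 0xD97
clock 1: out=1, reg = 0xECB
clock 2: out=1, reg = 0xF65
clock 3: out=1, reg = 0xFB2
clock 4: out=0, reg = 0xFD9
clock 5: out=1, reg = 0xFEC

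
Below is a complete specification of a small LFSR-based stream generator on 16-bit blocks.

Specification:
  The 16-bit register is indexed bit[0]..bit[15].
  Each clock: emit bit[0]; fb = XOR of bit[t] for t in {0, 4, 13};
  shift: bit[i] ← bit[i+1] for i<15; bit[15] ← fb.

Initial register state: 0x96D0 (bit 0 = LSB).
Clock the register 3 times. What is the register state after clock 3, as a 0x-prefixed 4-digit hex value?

reg_0 = 0x96D0
clock 1: out=0, reg = 0xCB68
clock 2: out=0, reg = 0x65B4
clock 3: out=0, reg = 0x32DA

0x32DA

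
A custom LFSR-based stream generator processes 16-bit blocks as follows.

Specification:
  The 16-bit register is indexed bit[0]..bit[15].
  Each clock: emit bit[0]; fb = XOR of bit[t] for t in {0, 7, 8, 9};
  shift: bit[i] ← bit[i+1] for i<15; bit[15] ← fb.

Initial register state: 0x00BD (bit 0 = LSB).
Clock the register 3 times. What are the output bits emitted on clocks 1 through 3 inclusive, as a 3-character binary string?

reg_0 = 0x00BD
clock 1: out=1, reg = 0x005E
clock 2: out=0, reg = 0x002F
clock 3: out=1, reg = 0x8017

101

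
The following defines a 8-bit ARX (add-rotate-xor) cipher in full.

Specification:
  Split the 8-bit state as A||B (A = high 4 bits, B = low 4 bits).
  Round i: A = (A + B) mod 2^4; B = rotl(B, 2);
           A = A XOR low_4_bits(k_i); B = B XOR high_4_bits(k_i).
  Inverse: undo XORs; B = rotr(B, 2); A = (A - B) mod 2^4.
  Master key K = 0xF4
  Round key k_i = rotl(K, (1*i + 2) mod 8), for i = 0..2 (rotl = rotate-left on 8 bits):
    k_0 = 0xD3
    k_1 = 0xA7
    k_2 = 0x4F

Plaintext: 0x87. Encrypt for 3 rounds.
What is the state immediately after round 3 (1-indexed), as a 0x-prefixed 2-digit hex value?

0xAE

s_0 = plaintext = 0x87
s_1 = Round(s_0, k_0) = 0xC0
s_2 = Round(s_1, k_1) = 0xBA
s_3 = Round(s_2, k_2) = 0xAE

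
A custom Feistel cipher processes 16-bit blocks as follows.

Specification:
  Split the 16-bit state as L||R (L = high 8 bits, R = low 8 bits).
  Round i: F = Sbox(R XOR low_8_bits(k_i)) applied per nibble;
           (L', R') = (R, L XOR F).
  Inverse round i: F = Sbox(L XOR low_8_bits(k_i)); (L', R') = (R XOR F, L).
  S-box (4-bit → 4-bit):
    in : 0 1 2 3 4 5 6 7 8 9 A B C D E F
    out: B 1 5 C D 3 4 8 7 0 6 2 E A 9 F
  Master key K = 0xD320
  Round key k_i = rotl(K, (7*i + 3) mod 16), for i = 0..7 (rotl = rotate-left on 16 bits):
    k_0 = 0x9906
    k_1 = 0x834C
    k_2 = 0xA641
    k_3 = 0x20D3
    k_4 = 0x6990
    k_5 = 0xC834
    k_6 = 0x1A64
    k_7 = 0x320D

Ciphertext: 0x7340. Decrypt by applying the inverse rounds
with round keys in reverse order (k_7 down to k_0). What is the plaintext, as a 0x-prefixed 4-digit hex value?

s_0 = ciphertext = 0x7340
s_1 = InvRound(s_0, k_7) = 0xC973
s_2 = InvRound(s_1, k_6) = 0x19C9
s_3 = InvRound(s_2, k_5) = 0x9319
s_4 = InvRound(s_3, k_4) = 0xA593
s_5 = InvRound(s_4, k_3) = 0x17A5
s_6 = InvRound(s_5, k_2) = 0x9117
s_7 = InvRound(s_6, k_1) = 0xBD91
s_8 = InvRound(s_7, k_0) = 0xB3BD

0xB3BD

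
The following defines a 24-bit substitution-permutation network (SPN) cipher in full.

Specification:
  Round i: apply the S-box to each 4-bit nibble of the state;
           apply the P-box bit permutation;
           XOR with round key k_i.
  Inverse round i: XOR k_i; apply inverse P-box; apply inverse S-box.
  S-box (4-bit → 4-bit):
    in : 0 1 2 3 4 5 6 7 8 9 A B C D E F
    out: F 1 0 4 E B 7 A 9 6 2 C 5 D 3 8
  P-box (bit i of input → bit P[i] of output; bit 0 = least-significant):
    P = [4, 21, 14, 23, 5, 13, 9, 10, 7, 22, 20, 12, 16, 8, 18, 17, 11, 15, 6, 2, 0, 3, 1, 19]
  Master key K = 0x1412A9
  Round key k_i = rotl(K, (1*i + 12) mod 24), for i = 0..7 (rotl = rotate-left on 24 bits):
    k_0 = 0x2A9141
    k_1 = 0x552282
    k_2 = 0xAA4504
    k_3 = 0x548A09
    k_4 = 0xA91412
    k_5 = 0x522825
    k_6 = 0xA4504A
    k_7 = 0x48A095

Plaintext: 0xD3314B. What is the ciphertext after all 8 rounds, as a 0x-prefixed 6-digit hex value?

0xCB9E67

s_0 = plaintext = 0xD3314B
s_1 = Round(s_0, k_0) = 0xA6F782
s_2 = Round(s_1, k_1) = 0x17BEEA
s_3 = Round(s_2, k_2) = 0xCCE5A1
s_4 = Round(s_3, k_3) = 0x15B3DA
s_5 = Round(s_4, k_4) = 0x9F9A37
s_6 = Round(s_5, k_5) = 0xB62B2B
s_7 = Round(s_6, k_6) = 0x3C8808
s_8 = Round(s_7, k_7) = 0xCB9E67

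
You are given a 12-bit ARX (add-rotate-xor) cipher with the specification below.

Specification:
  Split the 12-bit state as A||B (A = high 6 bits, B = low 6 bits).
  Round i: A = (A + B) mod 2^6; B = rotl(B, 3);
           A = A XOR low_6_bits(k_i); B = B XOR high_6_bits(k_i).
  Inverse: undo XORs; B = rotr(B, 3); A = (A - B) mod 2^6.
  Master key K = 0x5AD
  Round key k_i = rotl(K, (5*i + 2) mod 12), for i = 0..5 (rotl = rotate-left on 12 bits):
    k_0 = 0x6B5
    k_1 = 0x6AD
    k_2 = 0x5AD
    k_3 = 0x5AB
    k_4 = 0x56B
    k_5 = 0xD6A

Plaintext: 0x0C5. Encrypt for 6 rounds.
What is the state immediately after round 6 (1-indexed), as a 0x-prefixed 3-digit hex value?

0xA37

s_0 = plaintext = 0x0C5
s_1 = Round(s_0, k_0) = 0xF72
s_2 = Round(s_1, k_1) = 0x08C
s_3 = Round(s_2, k_2) = 0x8F7
s_4 = Round(s_3, k_3) = 0xC68
s_5 = Round(s_4, k_4) = 0xC90
s_6 = Round(s_5, k_5) = 0xA37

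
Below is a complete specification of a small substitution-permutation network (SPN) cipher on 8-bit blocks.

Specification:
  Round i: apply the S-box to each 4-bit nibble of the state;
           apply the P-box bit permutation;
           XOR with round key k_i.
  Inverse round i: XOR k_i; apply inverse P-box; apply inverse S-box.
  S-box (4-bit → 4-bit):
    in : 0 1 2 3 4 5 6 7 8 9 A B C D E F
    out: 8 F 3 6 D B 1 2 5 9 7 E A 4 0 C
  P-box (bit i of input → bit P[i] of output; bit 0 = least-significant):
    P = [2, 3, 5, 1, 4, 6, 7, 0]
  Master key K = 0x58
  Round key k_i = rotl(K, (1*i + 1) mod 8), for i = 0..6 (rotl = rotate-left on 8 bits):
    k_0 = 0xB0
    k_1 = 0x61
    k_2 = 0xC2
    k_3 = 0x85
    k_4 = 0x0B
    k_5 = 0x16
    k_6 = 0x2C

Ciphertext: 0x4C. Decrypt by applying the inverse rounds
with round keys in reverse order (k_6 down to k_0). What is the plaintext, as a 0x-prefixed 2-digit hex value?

0x93

s_0 = ciphertext = 0x4C
s_1 = InvRound(s_0, k_6) = 0x7D
s_2 = InvRound(s_1, k_5) = 0xCB
s_3 = InvRound(s_2, k_4) = 0x3E
s_4 = InvRound(s_3, k_3) = 0x4B
s_5 = InvRound(s_4, k_2) = 0xF7
s_6 = InvRound(s_5, k_1) = 0x89
s_7 = InvRound(s_6, k_0) = 0x93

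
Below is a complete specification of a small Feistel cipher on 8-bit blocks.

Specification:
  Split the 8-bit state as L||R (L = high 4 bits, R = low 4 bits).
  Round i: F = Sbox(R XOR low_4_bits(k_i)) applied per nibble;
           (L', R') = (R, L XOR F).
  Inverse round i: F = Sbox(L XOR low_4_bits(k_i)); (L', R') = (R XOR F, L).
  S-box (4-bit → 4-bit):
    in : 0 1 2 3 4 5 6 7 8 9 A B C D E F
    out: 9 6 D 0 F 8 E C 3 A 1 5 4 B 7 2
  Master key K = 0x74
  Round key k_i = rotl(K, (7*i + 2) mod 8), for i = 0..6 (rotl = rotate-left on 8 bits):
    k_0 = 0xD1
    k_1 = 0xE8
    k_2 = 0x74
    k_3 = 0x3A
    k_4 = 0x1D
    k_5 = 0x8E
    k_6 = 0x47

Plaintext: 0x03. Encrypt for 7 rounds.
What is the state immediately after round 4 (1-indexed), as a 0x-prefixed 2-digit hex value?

s_0 = plaintext = 0x03
s_1 = Round(s_0, k_0) = 0x3D
s_2 = Round(s_1, k_1) = 0xDB
s_3 = Round(s_2, k_2) = 0xBF
s_4 = Round(s_3, k_3) = 0xF3
s_5 = Round(s_4, k_4) = 0x38
s_6 = Round(s_5, k_5) = 0x8D
s_7 = Round(s_6, k_6) = 0xD9

0xF3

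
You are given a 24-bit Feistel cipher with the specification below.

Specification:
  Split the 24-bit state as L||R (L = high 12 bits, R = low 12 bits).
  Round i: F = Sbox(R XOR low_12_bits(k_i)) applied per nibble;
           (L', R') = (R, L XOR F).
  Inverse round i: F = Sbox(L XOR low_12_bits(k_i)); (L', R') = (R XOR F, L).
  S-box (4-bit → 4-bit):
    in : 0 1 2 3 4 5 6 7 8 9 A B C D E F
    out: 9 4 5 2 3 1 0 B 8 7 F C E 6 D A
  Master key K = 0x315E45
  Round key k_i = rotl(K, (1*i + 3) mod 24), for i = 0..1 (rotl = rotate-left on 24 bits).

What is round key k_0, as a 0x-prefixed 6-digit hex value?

0x8AF229

K = 0x315E45
k_0 = rotl(K, (1*0+3) mod 24) = rotl(K, 3) = 0x8AF229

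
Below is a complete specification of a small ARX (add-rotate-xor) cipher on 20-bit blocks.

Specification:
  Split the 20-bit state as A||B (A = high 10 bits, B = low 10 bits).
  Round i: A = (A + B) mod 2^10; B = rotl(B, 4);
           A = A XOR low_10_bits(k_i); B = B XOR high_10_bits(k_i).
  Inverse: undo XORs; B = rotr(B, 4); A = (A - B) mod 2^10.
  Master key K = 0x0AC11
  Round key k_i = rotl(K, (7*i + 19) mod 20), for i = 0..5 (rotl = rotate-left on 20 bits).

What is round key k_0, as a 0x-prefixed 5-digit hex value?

0x85608

K = 0x0AC11
k_0 = rotl(K, (7*0+19) mod 20) = rotl(K, 19) = 0x85608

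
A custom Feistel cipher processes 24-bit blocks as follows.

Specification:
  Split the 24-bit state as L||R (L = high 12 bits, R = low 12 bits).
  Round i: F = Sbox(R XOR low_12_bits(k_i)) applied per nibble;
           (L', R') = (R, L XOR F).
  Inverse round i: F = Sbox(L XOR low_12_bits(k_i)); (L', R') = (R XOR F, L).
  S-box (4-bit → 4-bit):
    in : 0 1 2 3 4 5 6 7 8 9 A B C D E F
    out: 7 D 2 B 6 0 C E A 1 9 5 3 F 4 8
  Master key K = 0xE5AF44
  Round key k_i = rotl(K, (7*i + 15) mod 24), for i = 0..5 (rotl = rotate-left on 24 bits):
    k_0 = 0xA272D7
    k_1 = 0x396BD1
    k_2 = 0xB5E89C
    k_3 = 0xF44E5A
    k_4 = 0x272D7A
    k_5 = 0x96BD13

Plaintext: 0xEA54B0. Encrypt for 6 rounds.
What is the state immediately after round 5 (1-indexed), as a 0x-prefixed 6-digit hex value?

0xE1464F

s_0 = plaintext = 0xEA54B0
s_1 = Round(s_0, k_0) = 0x4B026B
s_2 = Round(s_1, k_1) = 0x26B5E9
s_3 = Round(s_2, k_2) = 0x5E9D8B
s_4 = Round(s_3, k_3) = 0xD8BE14
s_5 = Round(s_4, k_4) = 0xE1464F
s_6 = Round(s_5, k_5) = 0x64FB17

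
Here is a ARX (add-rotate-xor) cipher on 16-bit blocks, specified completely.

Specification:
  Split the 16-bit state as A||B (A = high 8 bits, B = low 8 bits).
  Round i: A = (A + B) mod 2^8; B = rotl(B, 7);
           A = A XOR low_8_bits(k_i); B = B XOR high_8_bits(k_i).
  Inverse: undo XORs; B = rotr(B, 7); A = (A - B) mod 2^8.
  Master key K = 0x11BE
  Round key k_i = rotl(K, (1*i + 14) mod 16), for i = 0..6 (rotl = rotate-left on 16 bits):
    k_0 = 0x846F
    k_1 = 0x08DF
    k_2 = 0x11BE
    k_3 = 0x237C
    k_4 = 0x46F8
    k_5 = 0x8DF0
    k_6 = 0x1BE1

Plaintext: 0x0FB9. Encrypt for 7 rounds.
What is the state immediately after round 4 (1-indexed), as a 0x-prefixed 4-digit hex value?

s_0 = plaintext = 0x0FB9
s_1 = Round(s_0, k_0) = 0xA758
s_2 = Round(s_1, k_1) = 0x2024
s_3 = Round(s_2, k_2) = 0xFA03
s_4 = Round(s_3, k_3) = 0x81A2
s_5 = Round(s_4, k_4) = 0xDB17
s_6 = Round(s_5, k_5) = 0x0206
s_7 = Round(s_6, k_6) = 0xE918

0x81A2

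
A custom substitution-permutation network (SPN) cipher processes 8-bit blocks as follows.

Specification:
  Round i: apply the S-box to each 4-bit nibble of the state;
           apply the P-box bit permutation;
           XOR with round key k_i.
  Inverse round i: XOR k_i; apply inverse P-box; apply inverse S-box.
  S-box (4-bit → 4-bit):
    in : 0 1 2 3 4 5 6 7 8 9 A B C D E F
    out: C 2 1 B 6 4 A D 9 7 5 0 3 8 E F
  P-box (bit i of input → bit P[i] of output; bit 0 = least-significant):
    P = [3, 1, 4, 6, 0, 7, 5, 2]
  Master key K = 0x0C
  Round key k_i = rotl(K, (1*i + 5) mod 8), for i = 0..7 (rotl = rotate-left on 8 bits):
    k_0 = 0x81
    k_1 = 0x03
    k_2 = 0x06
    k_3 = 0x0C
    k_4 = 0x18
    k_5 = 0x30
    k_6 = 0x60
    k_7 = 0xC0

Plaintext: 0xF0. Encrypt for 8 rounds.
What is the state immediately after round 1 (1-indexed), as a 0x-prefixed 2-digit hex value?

s_0 = plaintext = 0xF0
s_1 = Round(s_0, k_0) = 0x74
s_2 = Round(s_1, k_1) = 0x34
s_3 = Round(s_2, k_2) = 0x91
s_4 = Round(s_3, k_3) = 0xAF
s_5 = Round(s_4, k_4) = 0x63
s_6 = Round(s_5, k_5) = 0xFE
s_7 = Round(s_6, k_6) = 0x97
s_8 = Round(s_7, k_7) = 0x39

0x74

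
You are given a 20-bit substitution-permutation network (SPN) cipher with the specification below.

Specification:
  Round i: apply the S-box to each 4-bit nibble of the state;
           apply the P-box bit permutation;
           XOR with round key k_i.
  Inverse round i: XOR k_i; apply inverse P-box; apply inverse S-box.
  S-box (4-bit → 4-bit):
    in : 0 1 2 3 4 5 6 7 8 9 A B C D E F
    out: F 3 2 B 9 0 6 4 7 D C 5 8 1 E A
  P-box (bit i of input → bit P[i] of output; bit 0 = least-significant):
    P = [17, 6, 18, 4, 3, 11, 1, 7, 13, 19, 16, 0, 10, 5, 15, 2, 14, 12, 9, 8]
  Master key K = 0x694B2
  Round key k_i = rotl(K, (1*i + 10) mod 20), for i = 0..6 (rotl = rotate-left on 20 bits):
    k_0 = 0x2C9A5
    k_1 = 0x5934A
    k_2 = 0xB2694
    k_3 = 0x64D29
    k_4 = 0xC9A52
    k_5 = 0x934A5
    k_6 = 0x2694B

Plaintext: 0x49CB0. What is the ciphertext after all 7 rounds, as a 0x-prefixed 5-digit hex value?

0xEE7DA

s_0 = plaintext = 0x49CB0
s_1 = Round(s_0, k_0) = 0x40CFA
s_2 = Round(s_1, k_1) = 0x15EFF
s_3 = Round(s_2, k_2) = 0x27E45
s_4 = Round(s_3, k_3) = 0xFDDA0
s_5 = Round(s_4, k_4) = 0xAAF80
s_6 = Round(s_5, k_5) = 0x7BFFA
s_7 = Round(s_6, k_6) = 0xEE7DA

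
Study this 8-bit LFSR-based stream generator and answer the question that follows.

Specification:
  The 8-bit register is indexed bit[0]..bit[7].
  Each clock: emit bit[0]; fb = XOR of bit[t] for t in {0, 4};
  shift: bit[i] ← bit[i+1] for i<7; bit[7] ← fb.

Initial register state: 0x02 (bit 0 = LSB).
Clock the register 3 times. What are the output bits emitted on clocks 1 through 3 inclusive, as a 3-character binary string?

010

reg_0 = 0x02
clock 1: out=0, reg = 0x01
clock 2: out=1, reg = 0x80
clock 3: out=0, reg = 0x40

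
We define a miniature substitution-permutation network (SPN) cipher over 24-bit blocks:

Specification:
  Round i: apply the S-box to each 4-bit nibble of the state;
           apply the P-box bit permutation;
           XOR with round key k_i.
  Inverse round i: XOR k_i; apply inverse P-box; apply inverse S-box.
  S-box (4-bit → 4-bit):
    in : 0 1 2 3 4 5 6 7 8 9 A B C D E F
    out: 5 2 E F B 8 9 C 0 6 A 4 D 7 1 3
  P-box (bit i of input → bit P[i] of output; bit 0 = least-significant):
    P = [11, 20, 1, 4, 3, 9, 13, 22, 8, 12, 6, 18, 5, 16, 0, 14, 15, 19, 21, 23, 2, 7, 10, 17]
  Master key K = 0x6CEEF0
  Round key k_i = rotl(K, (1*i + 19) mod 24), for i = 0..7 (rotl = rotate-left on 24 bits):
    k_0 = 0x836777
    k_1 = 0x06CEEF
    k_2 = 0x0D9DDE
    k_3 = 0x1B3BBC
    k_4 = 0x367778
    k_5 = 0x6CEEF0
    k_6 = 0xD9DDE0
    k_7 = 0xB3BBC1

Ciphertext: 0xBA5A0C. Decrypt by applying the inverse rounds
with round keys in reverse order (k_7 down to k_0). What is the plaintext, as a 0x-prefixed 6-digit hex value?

s_0 = ciphertext = 0xBA5A0C
s_1 = InvRound(s_0, k_7) = 0xFF2008
s_2 = InvRound(s_1, k_6) = 0x20630E
s_3 = InvRound(s_2, k_5) = 0xDFEC6C
s_4 = InvRound(s_3, k_4) = 0xE31FA6
s_5 = InvRound(s_4, k_3) = 0xB288C2
s_6 = InvRound(s_5, k_2) = 0xC214EA
s_7 = InvRound(s_6, k_1) = 0xE67AAE
s_8 = InvRound(s_7, k_0) = 0x9B9366

0x9B9366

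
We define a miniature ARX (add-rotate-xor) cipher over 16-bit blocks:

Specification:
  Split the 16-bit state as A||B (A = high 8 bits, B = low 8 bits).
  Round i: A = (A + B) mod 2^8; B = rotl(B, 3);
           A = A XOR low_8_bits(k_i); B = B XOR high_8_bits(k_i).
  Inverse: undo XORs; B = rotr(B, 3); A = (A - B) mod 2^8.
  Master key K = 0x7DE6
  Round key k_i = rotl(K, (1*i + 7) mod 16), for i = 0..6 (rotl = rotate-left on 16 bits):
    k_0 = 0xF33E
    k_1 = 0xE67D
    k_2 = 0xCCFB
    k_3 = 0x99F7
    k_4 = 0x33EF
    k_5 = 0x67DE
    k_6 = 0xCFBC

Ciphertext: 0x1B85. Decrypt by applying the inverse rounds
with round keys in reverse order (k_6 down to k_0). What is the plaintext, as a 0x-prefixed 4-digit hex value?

0x72F7

s_0 = ciphertext = 0x1B85
s_1 = InvRound(s_0, k_6) = 0x5E49
s_2 = InvRound(s_1, k_5) = 0xBBC5
s_3 = InvRound(s_2, k_4) = 0x76DE
s_4 = InvRound(s_3, k_3) = 0x99E8
s_5 = InvRound(s_4, k_2) = 0xDE84
s_6 = InvRound(s_5, k_1) = 0x574C
s_7 = InvRound(s_6, k_0) = 0x72F7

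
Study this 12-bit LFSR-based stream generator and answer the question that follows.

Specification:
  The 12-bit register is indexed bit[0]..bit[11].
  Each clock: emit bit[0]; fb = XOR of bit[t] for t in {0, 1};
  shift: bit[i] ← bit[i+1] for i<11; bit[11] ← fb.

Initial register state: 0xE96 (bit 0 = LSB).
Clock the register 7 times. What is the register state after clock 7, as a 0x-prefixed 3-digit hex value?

0xBBD

reg_0 = 0xE96
clock 1: out=0, reg = 0xF4B
clock 2: out=1, reg = 0x7A5
clock 3: out=1, reg = 0xBD2
clock 4: out=0, reg = 0xDE9
clock 5: out=1, reg = 0xEF4
clock 6: out=0, reg = 0x77A
clock 7: out=0, reg = 0xBBD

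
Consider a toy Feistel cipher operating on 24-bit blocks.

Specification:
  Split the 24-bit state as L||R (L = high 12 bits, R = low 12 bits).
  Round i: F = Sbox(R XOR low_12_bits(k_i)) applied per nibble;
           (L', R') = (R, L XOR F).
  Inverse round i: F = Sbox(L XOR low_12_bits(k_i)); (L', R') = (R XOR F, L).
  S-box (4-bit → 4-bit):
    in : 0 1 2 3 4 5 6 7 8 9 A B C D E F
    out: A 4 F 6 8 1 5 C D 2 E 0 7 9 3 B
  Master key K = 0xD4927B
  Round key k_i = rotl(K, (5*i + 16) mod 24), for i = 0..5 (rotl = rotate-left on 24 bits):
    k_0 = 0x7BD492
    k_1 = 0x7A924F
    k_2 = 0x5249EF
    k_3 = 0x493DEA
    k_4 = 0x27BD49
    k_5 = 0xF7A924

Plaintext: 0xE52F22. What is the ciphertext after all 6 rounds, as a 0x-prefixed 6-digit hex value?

0x843067

s_0 = plaintext = 0xE52F22
s_1 = Round(s_0, k_0) = 0xF22E58
s_2 = Round(s_1, k_1) = 0xE5886E
s_3 = Round(s_2, k_2) = 0x86EA8C
s_4 = Round(s_3, k_3) = 0xA8C43B
s_5 = Round(s_4, k_4) = 0x43B843
s_6 = Round(s_5, k_5) = 0x843067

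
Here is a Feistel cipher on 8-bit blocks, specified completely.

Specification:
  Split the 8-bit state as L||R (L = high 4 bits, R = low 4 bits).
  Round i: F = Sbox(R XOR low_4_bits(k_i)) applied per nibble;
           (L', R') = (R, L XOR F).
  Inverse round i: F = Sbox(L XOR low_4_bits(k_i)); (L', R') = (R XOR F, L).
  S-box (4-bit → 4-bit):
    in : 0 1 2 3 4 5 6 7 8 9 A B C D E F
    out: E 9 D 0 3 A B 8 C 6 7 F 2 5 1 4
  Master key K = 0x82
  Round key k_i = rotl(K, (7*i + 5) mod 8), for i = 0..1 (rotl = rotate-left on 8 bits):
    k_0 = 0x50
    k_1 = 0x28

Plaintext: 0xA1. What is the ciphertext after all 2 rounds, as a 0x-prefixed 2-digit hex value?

0x3E

s_0 = plaintext = 0xA1
s_1 = Round(s_0, k_0) = 0x13
s_2 = Round(s_1, k_1) = 0x3E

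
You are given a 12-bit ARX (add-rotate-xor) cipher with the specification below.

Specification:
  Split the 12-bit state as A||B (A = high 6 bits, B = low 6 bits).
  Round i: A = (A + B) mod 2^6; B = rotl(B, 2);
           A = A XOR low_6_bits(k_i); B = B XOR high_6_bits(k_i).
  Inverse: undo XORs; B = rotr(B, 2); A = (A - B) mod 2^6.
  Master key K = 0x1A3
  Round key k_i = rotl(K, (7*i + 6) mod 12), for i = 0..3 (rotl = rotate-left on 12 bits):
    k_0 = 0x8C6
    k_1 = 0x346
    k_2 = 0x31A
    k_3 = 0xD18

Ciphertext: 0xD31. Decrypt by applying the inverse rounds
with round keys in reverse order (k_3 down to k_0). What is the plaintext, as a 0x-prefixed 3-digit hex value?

s_0 = ciphertext = 0xD31
s_1 = InvRound(s_0, k_3) = 0x6D1
s_2 = InvRound(s_1, k_2) = 0xA97
s_3 = InvRound(s_2, k_1) = 0x1A6
s_4 = InvRound(s_3, k_0) = 0xBD1

0xBD1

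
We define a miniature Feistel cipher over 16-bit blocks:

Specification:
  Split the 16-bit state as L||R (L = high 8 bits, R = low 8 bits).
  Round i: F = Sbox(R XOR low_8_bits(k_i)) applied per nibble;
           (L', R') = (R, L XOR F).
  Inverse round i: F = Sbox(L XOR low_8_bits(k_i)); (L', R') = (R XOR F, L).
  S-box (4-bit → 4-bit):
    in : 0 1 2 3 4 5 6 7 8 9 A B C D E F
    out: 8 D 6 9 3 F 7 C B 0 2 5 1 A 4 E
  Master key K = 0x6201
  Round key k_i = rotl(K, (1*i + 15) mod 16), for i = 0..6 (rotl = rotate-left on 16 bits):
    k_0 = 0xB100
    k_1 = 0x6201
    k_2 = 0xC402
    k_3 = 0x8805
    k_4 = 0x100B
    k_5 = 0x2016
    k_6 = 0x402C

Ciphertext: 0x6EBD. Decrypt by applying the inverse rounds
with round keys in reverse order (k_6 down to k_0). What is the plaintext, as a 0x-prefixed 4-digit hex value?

0x12B4

s_0 = ciphertext = 0x6EBD
s_1 = InvRound(s_0, k_6) = 0x8B6E
s_2 = InvRound(s_1, k_5) = 0x648B
s_3 = InvRound(s_2, k_4) = 0xF564
s_4 = InvRound(s_3, k_3) = 0x8CF5
s_5 = InvRound(s_4, k_2) = 0x418C
s_6 = InvRound(s_5, k_1) = 0xB441
s_7 = InvRound(s_6, k_0) = 0x12B4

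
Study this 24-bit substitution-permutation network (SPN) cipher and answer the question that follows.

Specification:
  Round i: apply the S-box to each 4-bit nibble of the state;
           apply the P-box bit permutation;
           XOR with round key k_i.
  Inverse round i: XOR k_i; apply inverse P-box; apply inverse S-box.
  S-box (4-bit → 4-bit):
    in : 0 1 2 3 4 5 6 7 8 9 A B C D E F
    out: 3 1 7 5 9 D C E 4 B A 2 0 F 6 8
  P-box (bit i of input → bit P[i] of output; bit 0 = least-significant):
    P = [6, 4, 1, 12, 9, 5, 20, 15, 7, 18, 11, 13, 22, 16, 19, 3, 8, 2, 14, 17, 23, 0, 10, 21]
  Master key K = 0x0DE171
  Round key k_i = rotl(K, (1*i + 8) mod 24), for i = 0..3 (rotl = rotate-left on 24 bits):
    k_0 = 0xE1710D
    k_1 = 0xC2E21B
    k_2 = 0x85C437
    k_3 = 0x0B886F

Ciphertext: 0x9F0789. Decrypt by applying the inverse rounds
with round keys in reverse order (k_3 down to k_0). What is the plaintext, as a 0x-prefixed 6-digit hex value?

s_0 = ciphertext = 0x9F0789
s_1 = InvRound(s_0, k_3) = 0x30C2D3
s_2 = InvRound(s_1, k_2) = 0x5BB021
s_3 = InvRound(s_2, k_1) = 0x187C27
s_4 = InvRound(s_3, k_0) = 0x51D8E8

0x51D8E8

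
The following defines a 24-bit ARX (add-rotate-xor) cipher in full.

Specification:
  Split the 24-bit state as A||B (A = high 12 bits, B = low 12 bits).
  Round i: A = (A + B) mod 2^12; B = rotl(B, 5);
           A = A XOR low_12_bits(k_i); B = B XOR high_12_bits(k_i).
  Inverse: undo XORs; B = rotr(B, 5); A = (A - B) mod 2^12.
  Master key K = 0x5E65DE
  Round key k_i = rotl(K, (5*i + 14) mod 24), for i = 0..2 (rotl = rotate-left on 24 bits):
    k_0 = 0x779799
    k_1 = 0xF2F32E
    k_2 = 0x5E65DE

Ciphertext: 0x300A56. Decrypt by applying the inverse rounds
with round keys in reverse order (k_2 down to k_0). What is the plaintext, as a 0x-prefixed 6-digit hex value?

s_0 = ciphertext = 0x300A56
s_1 = InvRound(s_0, k_2) = 0xE6187D
s_2 = InvRound(s_1, k_1) = 0x41593A
s_3 = InvRound(s_2, k_0) = 0x19A1F2

0x19A1F2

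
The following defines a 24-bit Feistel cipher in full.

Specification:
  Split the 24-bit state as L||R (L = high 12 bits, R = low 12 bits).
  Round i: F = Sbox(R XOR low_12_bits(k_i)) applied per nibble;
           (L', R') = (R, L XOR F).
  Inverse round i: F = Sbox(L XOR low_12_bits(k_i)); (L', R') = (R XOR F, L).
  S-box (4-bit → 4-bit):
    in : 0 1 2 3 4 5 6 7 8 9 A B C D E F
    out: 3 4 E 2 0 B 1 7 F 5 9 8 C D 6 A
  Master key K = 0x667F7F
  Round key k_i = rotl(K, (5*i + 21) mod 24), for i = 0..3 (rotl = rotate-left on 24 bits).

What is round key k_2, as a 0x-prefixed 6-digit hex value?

K = 0x667F7F
k_0 = rotl(K, (5*0+21) mod 24) = rotl(K, 21) = 0xECCFEF
k_1 = rotl(K, (5*1+21) mod 24) = rotl(K, 2) = 0x99FDFD
k_2 = rotl(K, (5*2+21) mod 24) = rotl(K, 7) = 0x3FBFB3

0x3FBFB3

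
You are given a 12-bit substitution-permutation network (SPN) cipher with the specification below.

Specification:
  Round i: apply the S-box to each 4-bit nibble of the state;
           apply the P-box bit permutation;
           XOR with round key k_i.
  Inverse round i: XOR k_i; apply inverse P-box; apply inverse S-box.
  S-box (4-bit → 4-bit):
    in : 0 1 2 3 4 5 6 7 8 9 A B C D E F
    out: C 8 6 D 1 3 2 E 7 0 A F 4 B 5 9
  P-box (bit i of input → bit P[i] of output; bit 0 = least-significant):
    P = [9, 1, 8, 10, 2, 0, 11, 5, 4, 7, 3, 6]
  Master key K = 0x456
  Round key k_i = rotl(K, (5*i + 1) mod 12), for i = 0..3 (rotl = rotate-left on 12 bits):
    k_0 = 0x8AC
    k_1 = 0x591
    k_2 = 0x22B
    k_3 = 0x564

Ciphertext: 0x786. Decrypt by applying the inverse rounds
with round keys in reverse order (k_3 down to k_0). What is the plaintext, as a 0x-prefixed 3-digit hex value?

0x4EF

s_0 = ciphertext = 0x786
s_1 = InvRound(s_0, k_3) = 0xA15
s_2 = InvRound(s_1, k_2) = 0xE36
s_3 = InvRound(s_2, k_1) = 0x6B8
s_4 = InvRound(s_3, k_0) = 0x4EF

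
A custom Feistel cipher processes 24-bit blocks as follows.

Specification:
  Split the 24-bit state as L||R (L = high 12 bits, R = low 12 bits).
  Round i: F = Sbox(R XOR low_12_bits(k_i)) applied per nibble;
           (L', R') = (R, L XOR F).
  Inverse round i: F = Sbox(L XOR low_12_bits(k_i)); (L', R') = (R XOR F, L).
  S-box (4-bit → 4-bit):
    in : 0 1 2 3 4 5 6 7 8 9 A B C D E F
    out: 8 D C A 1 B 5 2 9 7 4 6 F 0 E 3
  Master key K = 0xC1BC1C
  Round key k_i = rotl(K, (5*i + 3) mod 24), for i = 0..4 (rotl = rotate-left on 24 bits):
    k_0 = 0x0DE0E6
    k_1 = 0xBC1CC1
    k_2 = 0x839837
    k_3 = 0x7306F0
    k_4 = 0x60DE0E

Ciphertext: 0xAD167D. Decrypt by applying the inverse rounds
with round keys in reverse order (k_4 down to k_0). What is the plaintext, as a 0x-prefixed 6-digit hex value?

0xA58E3A

s_0 = ciphertext = 0xAD167D
s_1 = InvRound(s_0, k_4) = 0x77EAD1
s_2 = InvRound(s_1, k_3) = 0x74F77E
s_3 = InvRound(s_2, k_2) = 0x45774F
s_4 = InvRound(s_3, k_1) = 0xE3A457
s_5 = InvRound(s_4, k_0) = 0xA58E3A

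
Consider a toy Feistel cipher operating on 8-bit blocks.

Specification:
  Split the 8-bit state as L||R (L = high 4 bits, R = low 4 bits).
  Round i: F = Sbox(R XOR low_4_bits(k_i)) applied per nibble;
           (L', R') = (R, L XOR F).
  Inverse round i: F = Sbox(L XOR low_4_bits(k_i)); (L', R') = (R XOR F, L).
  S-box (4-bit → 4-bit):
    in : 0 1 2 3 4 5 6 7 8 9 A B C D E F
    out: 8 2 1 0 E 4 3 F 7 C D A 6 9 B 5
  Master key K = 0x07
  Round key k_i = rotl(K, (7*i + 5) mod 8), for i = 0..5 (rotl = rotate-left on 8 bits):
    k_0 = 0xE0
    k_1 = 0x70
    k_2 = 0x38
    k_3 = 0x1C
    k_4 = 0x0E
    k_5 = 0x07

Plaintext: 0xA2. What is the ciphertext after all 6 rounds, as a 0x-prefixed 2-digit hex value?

0x33

s_0 = plaintext = 0xA2
s_1 = Round(s_0, k_0) = 0x2B
s_2 = Round(s_1, k_1) = 0xB8
s_3 = Round(s_2, k_2) = 0x83
s_4 = Round(s_3, k_3) = 0x3D
s_5 = Round(s_4, k_4) = 0xD3
s_6 = Round(s_5, k_5) = 0x33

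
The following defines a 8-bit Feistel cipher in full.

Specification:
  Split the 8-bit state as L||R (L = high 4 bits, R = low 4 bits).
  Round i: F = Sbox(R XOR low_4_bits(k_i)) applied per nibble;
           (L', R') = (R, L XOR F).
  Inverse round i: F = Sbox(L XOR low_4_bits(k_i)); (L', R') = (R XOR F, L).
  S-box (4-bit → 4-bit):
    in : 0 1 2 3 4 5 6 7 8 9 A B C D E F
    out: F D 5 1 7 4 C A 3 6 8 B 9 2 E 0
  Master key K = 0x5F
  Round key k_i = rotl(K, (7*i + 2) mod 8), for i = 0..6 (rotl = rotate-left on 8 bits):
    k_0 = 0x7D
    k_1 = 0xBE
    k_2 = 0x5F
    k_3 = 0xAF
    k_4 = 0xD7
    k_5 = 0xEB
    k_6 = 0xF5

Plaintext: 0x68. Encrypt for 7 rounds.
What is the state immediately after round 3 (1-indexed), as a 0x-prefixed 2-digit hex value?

0x1C

s_0 = plaintext = 0x68
s_1 = Round(s_0, k_0) = 0x82
s_2 = Round(s_1, k_1) = 0x21
s_3 = Round(s_2, k_2) = 0x1C
s_4 = Round(s_3, k_3) = 0xC0
s_5 = Round(s_4, k_4) = 0x06
s_6 = Round(s_5, k_5) = 0x62
s_7 = Round(s_6, k_6) = 0x2C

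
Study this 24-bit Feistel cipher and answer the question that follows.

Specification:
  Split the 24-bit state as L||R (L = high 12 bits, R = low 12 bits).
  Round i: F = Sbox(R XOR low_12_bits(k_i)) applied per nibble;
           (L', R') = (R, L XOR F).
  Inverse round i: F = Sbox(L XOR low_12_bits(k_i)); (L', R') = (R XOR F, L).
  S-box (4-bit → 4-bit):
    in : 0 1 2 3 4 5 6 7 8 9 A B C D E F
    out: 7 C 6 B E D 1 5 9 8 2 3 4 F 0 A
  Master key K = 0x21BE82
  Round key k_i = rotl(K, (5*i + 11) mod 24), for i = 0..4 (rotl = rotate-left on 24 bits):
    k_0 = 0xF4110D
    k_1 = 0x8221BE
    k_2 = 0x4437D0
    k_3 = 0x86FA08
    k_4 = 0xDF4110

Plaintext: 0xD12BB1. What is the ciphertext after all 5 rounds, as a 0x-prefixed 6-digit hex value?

s_0 = plaintext = 0xD12BB1
s_1 = Round(s_0, k_0) = 0xBB1F26
s_2 = Round(s_1, k_1) = 0xF26B38
s_3 = Round(s_2, k_2) = 0xB38B2F
s_4 = Round(s_3, k_3) = 0xB2F75D
s_5 = Round(s_4, k_4) = 0x75DAC0

0x75DAC0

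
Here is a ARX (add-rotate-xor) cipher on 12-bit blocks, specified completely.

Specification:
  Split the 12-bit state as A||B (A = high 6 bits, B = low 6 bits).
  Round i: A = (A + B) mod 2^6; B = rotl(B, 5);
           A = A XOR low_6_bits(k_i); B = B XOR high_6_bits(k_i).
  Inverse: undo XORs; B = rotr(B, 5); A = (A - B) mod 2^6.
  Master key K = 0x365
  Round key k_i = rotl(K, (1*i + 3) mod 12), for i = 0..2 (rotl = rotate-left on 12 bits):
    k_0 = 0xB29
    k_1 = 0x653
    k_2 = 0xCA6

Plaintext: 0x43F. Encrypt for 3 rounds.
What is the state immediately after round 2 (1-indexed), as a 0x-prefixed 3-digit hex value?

s_0 = plaintext = 0x43F
s_1 = Round(s_0, k_0) = 0x993
s_2 = Round(s_1, k_1) = 0xAB0
s_3 = Round(s_2, k_2) = 0xF2A

0xAB0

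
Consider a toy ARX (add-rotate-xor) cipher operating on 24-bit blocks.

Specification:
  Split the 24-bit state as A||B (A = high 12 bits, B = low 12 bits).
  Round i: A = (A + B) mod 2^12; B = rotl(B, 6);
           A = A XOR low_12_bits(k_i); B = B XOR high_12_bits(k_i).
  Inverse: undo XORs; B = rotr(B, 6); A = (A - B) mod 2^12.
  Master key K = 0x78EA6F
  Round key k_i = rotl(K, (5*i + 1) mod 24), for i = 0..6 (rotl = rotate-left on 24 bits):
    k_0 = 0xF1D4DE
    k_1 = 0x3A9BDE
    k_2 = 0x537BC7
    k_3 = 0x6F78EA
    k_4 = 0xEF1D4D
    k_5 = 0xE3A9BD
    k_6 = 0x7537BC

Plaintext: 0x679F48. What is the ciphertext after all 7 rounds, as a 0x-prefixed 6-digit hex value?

0x06E898

s_0 = plaintext = 0x679F48
s_1 = Round(s_0, k_0) = 0x11FD20
s_2 = Round(s_1, k_1) = 0x5E1B9D
s_3 = Round(s_2, k_2) = 0xAB9259
s_4 = Round(s_3, k_3) = 0x5F80BE
s_5 = Round(s_4, k_4) = 0xBFB173
s_6 = Round(s_5, k_5) = 0x4D32FF
s_7 = Round(s_6, k_6) = 0x06E898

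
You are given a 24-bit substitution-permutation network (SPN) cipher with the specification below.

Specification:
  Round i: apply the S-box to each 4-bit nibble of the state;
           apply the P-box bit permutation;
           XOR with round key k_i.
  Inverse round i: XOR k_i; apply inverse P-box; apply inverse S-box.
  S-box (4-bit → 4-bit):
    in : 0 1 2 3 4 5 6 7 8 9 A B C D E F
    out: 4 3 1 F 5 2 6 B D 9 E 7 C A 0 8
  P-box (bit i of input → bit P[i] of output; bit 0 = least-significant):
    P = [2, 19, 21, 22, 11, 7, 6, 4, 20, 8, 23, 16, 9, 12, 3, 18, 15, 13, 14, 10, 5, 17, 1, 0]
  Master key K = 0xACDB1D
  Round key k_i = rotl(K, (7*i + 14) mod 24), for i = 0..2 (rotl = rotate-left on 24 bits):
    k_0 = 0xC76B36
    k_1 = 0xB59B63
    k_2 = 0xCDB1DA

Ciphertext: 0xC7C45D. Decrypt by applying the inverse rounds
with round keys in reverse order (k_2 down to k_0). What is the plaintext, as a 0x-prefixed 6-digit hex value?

s_0 = ciphertext = 0xC7C45D
s_1 = InvRound(s_0, k_2) = 0xAA5551
s_2 = InvRound(s_1, k_1) = 0xB89995
s_3 = InvRound(s_2, k_0) = 0x3B795A

0x3B795A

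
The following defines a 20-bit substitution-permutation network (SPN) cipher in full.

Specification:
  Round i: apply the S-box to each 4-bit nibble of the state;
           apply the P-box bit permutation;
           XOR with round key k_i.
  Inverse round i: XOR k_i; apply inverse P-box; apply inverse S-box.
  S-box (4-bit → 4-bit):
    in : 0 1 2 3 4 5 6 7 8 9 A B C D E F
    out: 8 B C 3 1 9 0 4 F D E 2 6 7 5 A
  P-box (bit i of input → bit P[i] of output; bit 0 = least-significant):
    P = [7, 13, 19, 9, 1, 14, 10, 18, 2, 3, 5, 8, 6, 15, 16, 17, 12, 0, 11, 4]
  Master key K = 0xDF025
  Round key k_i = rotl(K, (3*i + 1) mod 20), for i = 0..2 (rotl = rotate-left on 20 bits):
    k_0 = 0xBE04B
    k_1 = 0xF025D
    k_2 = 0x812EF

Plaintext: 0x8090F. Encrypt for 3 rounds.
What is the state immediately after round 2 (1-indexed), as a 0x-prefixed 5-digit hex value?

0x69E94

s_0 = plaintext = 0x8090F
s_1 = Round(s_0, k_0) = 0xDDB7E
s_2 = Round(s_1, k_1) = 0x69E94
s_3 = Round(s_2, k_2) = 0xF1609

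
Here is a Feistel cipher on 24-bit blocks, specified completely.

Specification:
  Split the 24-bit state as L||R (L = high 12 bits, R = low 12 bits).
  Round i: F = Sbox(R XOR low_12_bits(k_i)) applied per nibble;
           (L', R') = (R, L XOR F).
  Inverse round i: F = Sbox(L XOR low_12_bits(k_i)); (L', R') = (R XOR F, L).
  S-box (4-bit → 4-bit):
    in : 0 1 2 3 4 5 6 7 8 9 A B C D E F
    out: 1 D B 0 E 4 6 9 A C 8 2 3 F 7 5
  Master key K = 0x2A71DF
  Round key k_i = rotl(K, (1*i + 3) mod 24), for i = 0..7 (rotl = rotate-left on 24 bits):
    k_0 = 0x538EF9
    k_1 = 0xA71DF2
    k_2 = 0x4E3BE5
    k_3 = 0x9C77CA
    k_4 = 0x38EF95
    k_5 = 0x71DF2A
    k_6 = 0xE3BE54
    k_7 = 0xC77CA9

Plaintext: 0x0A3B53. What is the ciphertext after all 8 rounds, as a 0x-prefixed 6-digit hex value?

s_0 = plaintext = 0x0A3B53
s_1 = Round(s_0, k_0) = 0xB5342B
s_2 = Round(s_1, k_1) = 0x42B7AF
s_3 = Round(s_2, k_2) = 0x7AF7C3
s_4 = Round(s_3, k_3) = 0x7C36B3
s_5 = Round(s_4, k_4) = 0x6B3B75
s_6 = Round(s_5, k_5) = 0xB758F6
s_7 = Round(s_6, k_6) = 0x8F6DFE
s_8 = Round(s_7, k_7) = 0xDFE5BF

0xDFE5BF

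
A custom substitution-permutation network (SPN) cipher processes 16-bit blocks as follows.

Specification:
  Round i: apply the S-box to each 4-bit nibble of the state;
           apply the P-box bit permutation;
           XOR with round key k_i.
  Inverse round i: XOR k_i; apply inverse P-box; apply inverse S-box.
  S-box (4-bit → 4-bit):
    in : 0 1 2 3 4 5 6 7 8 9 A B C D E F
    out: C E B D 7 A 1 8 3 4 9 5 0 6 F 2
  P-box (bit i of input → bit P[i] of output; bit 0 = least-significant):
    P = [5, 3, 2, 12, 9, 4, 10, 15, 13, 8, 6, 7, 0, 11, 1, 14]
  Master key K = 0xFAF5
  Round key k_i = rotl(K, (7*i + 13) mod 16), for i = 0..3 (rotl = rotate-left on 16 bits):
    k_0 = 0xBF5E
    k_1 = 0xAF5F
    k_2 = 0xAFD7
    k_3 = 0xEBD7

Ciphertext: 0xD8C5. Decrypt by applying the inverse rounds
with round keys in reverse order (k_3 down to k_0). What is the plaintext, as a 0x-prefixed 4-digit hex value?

0xAEEC

s_0 = ciphertext = 0xD8C5
s_1 = InvRound(s_0, k_3) = 0x9887
s_2 = InvRound(s_1, k_2) = 0xC447
s_3 = InvRound(s_2, k_1) = 0x588F
s_4 = InvRound(s_3, k_0) = 0xAEEC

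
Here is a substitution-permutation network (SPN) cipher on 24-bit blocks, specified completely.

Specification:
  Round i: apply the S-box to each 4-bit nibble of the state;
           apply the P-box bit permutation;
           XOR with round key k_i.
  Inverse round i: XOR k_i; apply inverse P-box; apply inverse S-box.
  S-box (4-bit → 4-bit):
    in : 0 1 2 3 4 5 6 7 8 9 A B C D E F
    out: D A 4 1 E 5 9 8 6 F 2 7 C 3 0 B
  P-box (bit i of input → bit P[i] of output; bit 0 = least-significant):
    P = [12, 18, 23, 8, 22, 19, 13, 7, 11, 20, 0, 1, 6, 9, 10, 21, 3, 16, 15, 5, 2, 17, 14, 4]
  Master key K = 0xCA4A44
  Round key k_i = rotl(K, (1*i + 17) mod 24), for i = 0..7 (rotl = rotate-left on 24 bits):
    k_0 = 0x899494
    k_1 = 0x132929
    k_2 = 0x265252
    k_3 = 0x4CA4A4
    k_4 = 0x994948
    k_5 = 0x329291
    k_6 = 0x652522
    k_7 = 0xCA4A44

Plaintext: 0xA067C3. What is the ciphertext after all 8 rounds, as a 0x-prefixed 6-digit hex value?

s_0 = plaintext = 0xA067C3
s_1 = Round(s_0, k_0) = 0xAB247E
s_2 = Round(s_1, k_1) = 0x00ADA2
s_3 = Round(s_2, k_2) = 0xBE986E
s_4 = Round(s_3, k_3) = 0x3EE261
s_5 = Round(s_4, k_4) = 0xDD48CD
s_6 = Round(s_5, k_5) = 0x05A41C
s_7 = Round(s_6, k_6) = 0xFDE6BD
s_8 = Round(s_7, k_7) = 0x85725A

0x85725A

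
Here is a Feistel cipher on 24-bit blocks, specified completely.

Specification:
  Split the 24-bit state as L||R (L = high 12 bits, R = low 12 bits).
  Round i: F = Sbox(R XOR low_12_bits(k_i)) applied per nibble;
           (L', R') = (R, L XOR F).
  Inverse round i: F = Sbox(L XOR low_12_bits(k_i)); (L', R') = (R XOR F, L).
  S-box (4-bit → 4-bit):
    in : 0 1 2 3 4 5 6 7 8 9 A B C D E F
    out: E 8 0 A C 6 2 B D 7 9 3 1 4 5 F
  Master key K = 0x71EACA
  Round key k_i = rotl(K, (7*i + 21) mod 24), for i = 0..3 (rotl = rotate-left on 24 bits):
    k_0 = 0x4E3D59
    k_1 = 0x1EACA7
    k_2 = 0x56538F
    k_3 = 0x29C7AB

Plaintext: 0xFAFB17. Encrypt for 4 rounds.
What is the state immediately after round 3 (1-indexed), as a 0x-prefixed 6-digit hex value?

s_0 = plaintext = 0xFAFB17
s_1 = Round(s_0, k_0) = 0xB17D6A
s_2 = Round(s_1, k_1) = 0xD6A303
s_3 = Round(s_2, k_2) = 0x3033BB
s_4 = Round(s_3, k_3) = 0x3BBF8D

0x3033BB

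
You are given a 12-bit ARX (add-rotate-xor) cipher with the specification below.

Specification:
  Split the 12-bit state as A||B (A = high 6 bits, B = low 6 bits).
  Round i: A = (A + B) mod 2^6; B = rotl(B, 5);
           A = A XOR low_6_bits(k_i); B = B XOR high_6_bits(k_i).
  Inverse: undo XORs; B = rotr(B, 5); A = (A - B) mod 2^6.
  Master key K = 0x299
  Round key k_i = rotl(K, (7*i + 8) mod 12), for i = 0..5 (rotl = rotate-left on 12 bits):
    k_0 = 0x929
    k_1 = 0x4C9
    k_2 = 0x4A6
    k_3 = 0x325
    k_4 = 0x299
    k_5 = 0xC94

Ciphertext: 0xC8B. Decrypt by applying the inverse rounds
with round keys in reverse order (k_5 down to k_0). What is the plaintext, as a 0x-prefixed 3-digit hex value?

0x069

s_0 = ciphertext = 0xC8B
s_1 = InvRound(s_0, k_5) = 0xCF3
s_2 = InvRound(s_1, k_4) = 0xDF3
s_3 = InvRound(s_2, k_3) = 0x4FF
s_4 = InvRound(s_3, k_2) = 0x69B
s_5 = InvRound(s_4, k_1) = 0x0D0
s_6 = InvRound(s_5, k_0) = 0x069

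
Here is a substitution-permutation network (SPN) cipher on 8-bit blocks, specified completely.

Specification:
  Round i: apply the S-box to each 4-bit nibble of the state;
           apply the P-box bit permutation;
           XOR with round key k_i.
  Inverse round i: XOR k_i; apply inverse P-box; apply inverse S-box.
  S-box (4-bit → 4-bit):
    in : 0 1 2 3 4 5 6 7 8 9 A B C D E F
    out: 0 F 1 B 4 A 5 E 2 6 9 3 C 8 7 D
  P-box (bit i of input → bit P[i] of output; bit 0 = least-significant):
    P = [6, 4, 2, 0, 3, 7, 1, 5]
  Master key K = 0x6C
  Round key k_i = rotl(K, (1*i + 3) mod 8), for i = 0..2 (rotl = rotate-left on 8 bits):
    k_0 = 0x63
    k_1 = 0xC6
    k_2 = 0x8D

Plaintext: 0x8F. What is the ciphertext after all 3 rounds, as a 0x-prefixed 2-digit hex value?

s_0 = plaintext = 0x8F
s_1 = Round(s_0, k_0) = 0xA6
s_2 = Round(s_1, k_1) = 0xAA
s_3 = Round(s_2, k_2) = 0xE4

0xE4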